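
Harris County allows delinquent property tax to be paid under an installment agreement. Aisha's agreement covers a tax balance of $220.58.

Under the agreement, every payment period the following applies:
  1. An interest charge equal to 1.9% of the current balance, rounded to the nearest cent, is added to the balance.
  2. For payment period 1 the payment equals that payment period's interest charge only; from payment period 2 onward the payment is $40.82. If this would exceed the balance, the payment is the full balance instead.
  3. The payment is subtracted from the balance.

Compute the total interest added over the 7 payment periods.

Payment period 1: opening $220.58; interest $4.19 → $224.77; payment $4.19; balance $220.58
Payment period 2: opening $220.58; interest $4.19 → $224.77; payment $40.82; balance $183.95
Payment period 3: opening $183.95; interest $3.50 → $187.45; payment $40.82; balance $146.63
Payment period 4: opening $146.63; interest $2.79 → $149.42; payment $40.82; balance $108.60
Payment period 5: opening $108.60; interest $2.06 → $110.66; payment $40.82; balance $69.84
Payment period 6: opening $69.84; interest $1.33 → $71.17; payment $40.82; balance $30.35
Payment period 7: opening $30.35; interest $0.58 → $30.93; payment $30.93; balance $0.00
Total interest: $4.19 + $4.19 + $3.50 + $2.79 + $2.06 + $1.33 + $0.58 = $18.64

$18.64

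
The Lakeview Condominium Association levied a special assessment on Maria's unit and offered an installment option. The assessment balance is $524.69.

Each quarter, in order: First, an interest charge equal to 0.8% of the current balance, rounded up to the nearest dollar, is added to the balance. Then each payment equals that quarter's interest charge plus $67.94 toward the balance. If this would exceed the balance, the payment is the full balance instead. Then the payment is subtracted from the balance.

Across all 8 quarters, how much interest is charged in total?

Quarter 1: opening $524.69; interest $5.00 → $529.69; payment $72.94; balance $456.75
Quarter 2: opening $456.75; interest $4.00 → $460.75; payment $71.94; balance $388.81
Quarter 3: opening $388.81; interest $4.00 → $392.81; payment $71.94; balance $320.87
Quarter 4: opening $320.87; interest $3.00 → $323.87; payment $70.94; balance $252.93
Quarter 5: opening $252.93; interest $3.00 → $255.93; payment $70.94; balance $184.99
Quarter 6: opening $184.99; interest $2.00 → $186.99; payment $69.94; balance $117.05
Quarter 7: opening $117.05; interest $1.00 → $118.05; payment $68.94; balance $49.11
Quarter 8: opening $49.11; interest $1.00 → $50.11; payment $50.11; balance $0.00
Total interest: $5.00 + $4.00 + $4.00 + $3.00 + $3.00 + $2.00 + $1.00 + $1.00 = $23.00

$23.00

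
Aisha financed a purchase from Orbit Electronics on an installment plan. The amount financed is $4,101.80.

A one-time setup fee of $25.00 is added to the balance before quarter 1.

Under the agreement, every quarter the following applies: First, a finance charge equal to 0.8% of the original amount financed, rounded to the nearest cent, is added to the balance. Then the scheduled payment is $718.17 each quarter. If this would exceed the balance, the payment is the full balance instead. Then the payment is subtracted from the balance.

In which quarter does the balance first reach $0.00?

7

Quarter 1: opening $4,126.80; interest $32.81 → $4,159.61; payment $718.17; balance $3,441.44
Quarter 2: opening $3,441.44; interest $32.81 → $3,474.25; payment $718.17; balance $2,756.08
Quarter 3: opening $2,756.08; interest $32.81 → $2,788.89; payment $718.17; balance $2,070.72
Quarter 4: opening $2,070.72; interest $32.81 → $2,103.53; payment $718.17; balance $1,385.36
Quarter 5: opening $1,385.36; interest $32.81 → $1,418.17; payment $718.17; balance $700.00
Quarter 6: opening $700.00; interest $32.81 → $732.81; payment $718.17; balance $14.64
Quarter 7: opening $14.64; interest $32.81 → $47.45; payment $47.45; balance $0.00
Balance reaches $0.00 in quarter 7.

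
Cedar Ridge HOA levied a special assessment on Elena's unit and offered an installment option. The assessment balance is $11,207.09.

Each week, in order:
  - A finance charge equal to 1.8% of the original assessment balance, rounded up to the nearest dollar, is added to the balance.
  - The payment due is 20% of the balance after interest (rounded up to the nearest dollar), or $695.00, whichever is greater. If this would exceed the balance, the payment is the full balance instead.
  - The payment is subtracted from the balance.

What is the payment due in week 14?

# | Opening | Interest | Payment | End bal
1 | $11,207.09 | $202.00 | $2,282.00 | $9,127.09
2 | $9,127.09 | $202.00 | $1,866.00 | $7,463.09
3 | $7,463.09 | $202.00 | $1,534.00 | $6,131.09
4 | $6,131.09 | $202.00 | $1,267.00 | $5,066.09
5 | $5,066.09 | $202.00 | $1,054.00 | $4,214.09
6 | $4,214.09 | $202.00 | $884.00 | $3,532.09
7 | $3,532.09 | $202.00 | $747.00 | $2,987.09
8 | $2,987.09 | $202.00 | $695.00 | $2,494.09
9 | $2,494.09 | $202.00 | $695.00 | $2,001.09
10 | $2,001.09 | $202.00 | $695.00 | $1,508.09
11 | $1,508.09 | $202.00 | $695.00 | $1,015.09
12 | $1,015.09 | $202.00 | $695.00 | $522.09
13 | $522.09 | $202.00 | $695.00 | $29.09
14 | $29.09 | $202.00 | $231.09 | $0.00

$231.09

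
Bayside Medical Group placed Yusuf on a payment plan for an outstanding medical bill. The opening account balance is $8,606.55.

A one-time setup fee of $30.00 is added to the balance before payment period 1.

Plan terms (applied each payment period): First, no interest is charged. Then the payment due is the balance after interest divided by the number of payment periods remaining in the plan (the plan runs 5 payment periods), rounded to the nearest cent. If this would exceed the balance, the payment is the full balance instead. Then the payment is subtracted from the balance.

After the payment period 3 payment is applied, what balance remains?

$3,454.62

Payment period 1: opening $8,636.55; payment $1,727.31; balance $6,909.24
Payment period 2: opening $6,909.24; payment $1,727.31; balance $5,181.93
Payment period 3: opening $5,181.93; payment $1,727.31; balance $3,454.62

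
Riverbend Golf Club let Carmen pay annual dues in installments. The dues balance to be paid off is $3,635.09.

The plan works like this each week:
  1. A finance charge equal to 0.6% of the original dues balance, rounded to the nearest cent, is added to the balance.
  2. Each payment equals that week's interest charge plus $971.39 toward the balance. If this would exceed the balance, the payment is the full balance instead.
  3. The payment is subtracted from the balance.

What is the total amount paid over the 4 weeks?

$3,722.33

Week 1: opening $3,635.09; interest $21.81 → $3,656.90; payment $993.20; balance $2,663.70
Week 2: opening $2,663.70; interest $21.81 → $2,685.51; payment $993.20; balance $1,692.31
Week 3: opening $1,692.31; interest $21.81 → $1,714.12; payment $993.20; balance $720.92
Week 4: opening $720.92; interest $21.81 → $742.73; payment $742.73; balance $0.00
Total paid: $3,722.33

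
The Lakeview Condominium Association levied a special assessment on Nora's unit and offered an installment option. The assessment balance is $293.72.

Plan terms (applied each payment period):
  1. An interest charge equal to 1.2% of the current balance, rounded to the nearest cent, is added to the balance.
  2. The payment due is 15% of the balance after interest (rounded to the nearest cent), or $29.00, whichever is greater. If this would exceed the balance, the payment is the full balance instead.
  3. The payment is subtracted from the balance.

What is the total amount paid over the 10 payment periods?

$311.71

# | Opening | Interest | Payment | End bal
1 | $293.72 | $3.52 | $44.59 | $252.65
2 | $252.65 | $3.03 | $38.35 | $217.33
3 | $217.33 | $2.61 | $32.99 | $186.95
4 | $186.95 | $2.24 | $29.00 | $160.19
5 | $160.19 | $1.92 | $29.00 | $133.11
6 | $133.11 | $1.60 | $29.00 | $105.71
7 | $105.71 | $1.27 | $29.00 | $77.98
8 | $77.98 | $0.94 | $29.00 | $49.92
9 | $49.92 | $0.60 | $29.00 | $21.52
10 | $21.52 | $0.26 | $21.78 | $0.00
Total paid: $311.71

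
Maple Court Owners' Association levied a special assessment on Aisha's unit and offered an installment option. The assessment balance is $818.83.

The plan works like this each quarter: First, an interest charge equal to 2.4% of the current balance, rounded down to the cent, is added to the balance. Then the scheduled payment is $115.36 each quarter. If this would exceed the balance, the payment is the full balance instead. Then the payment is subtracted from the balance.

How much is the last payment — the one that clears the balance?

Quarter 1: $818.83 +$19.65 interest = $838.48; pay $115.36 → $723.12
Quarter 2: $723.12 +$17.35 interest = $740.47; pay $115.36 → $625.11
Quarter 3: $625.11 +$15.00 interest = $640.11; pay $115.36 → $524.75
Quarter 4: $524.75 +$12.59 interest = $537.34; pay $115.36 → $421.98
Quarter 5: $421.98 +$10.12 interest = $432.10; pay $115.36 → $316.74
Quarter 6: $316.74 +$7.60 interest = $324.34; pay $115.36 → $208.98
Quarter 7: $208.98 +$5.01 interest = $213.99; pay $115.36 → $98.63
Quarter 8: $98.63 +$2.36 interest = $100.99; pay $100.99 → $0.00

$100.99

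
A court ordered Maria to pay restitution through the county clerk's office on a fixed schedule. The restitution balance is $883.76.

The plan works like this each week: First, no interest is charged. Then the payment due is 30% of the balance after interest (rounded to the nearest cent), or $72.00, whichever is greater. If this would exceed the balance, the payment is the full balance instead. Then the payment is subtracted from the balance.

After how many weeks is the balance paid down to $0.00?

Week 1: $883.76 − $265.13 → $618.63
Week 2: $618.63 − $185.59 → $433.04
Week 3: $433.04 − $129.91 → $303.13
Week 4: $303.13 − $90.94 → $212.19
Week 5: $212.19 − $72.00 → $140.19
Week 6: $140.19 − $72.00 → $68.19
Week 7: $68.19 − $68.19 → $0.00
Balance reaches $0.00 in week 7.

7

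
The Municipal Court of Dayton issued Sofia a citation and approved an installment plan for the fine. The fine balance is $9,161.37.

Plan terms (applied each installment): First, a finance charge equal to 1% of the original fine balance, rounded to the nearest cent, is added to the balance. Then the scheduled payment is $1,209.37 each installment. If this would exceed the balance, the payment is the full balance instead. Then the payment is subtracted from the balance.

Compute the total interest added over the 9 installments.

$824.49

Installment 1: opening $9,161.37; interest $91.61 → $9,252.98; payment $1,209.37; balance $8,043.61
Installment 2: opening $8,043.61; interest $91.61 → $8,135.22; payment $1,209.37; balance $6,925.85
Installment 3: opening $6,925.85; interest $91.61 → $7,017.46; payment $1,209.37; balance $5,808.09
Installment 4: opening $5,808.09; interest $91.61 → $5,899.70; payment $1,209.37; balance $4,690.33
Installment 5: opening $4,690.33; interest $91.61 → $4,781.94; payment $1,209.37; balance $3,572.57
Installment 6: opening $3,572.57; interest $91.61 → $3,664.18; payment $1,209.37; balance $2,454.81
Installment 7: opening $2,454.81; interest $91.61 → $2,546.42; payment $1,209.37; balance $1,337.05
Installment 8: opening $1,337.05; interest $91.61 → $1,428.66; payment $1,209.37; balance $219.29
Installment 9: opening $219.29; interest $91.61 → $310.90; payment $310.90; balance $0.00
Total interest: $91.61 + $91.61 + $91.61 + $91.61 + $91.61 + $91.61 + $91.61 + $91.61 + $91.61 = $824.49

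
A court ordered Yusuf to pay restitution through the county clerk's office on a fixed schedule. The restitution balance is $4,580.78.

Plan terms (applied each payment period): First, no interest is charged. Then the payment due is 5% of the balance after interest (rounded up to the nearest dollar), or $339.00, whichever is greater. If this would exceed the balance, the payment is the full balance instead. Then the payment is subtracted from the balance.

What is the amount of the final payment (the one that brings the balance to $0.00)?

# | Opening | Payment | End bal
1 | $4,580.78 | $339.00 | $4,241.78
2 | $4,241.78 | $339.00 | $3,902.78
3 | $3,902.78 | $339.00 | $3,563.78
4 | $3,563.78 | $339.00 | $3,224.78
5 | $3,224.78 | $339.00 | $2,885.78
6 | $2,885.78 | $339.00 | $2,546.78
7 | $2,546.78 | $339.00 | $2,207.78
8 | $2,207.78 | $339.00 | $1,868.78
9 | $1,868.78 | $339.00 | $1,529.78
10 | $1,529.78 | $339.00 | $1,190.78
11 | $1,190.78 | $339.00 | $851.78
12 | $851.78 | $339.00 | $512.78
13 | $512.78 | $339.00 | $173.78
14 | $173.78 | $173.78 | $0.00

$173.78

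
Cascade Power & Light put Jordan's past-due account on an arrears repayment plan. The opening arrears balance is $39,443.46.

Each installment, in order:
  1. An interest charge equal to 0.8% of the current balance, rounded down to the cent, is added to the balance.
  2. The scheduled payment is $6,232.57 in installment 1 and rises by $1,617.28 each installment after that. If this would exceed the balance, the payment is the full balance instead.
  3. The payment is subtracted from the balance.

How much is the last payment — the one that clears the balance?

Installment 1: opening $39,443.46; interest $315.54 → $39,759.00; payment $6,232.57; balance $33,526.43
Installment 2: opening $33,526.43; interest $268.21 → $33,794.64; payment $7,849.85; balance $25,944.79
Installment 3: opening $25,944.79; interest $207.55 → $26,152.34; payment $9,467.13; balance $16,685.21
Installment 4: opening $16,685.21; interest $133.48 → $16,818.69; payment $11,084.41; balance $5,734.28
Installment 5: opening $5,734.28; interest $45.87 → $5,780.15; payment $5,780.15; balance $0.00

$5,780.15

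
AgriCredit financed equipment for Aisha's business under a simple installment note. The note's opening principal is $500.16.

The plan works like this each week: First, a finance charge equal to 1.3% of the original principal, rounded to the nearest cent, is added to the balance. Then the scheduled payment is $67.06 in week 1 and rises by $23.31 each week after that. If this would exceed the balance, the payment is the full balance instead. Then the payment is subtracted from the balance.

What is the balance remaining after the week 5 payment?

$0.00

Week 1: opening $500.16; interest $6.50 → $506.66; payment $67.06; balance $439.60
Week 2: opening $439.60; interest $6.50 → $446.10; payment $90.37; balance $355.73
Week 3: opening $355.73; interest $6.50 → $362.23; payment $113.68; balance $248.55
Week 4: opening $248.55; interest $6.50 → $255.05; payment $136.99; balance $118.06
Week 5: opening $118.06; interest $6.50 → $124.56; payment $124.56; balance $0.00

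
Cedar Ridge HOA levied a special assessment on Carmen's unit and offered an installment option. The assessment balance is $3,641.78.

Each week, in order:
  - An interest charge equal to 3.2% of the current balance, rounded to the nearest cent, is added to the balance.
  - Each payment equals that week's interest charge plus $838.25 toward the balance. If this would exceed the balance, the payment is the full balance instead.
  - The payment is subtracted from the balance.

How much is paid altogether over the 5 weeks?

$3,956.22

# | Opening | Interest | Payment | End bal
1 | $3,641.78 | $116.54 | $954.79 | $2,803.53
2 | $2,803.53 | $89.71 | $927.96 | $1,965.28
3 | $1,965.28 | $62.89 | $901.14 | $1,127.03
4 | $1,127.03 | $36.06 | $874.31 | $288.78
5 | $288.78 | $9.24 | $298.02 | $0.00
Total paid: $3,956.22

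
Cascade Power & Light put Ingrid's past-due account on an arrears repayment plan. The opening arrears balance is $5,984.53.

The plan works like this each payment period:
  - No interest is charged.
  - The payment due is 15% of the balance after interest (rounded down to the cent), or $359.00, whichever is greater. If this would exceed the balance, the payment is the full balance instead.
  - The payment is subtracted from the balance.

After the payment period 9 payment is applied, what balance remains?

Payment period 1: opening $5,984.53; payment $897.67; balance $5,086.86
Payment period 2: opening $5,086.86; payment $763.02; balance $4,323.84
Payment period 3: opening $4,323.84; payment $648.57; balance $3,675.27
Payment period 4: opening $3,675.27; payment $551.29; balance $3,123.98
Payment period 5: opening $3,123.98; payment $468.59; balance $2,655.39
Payment period 6: opening $2,655.39; payment $398.30; balance $2,257.09
Payment period 7: opening $2,257.09; payment $359.00; balance $1,898.09
Payment period 8: opening $1,898.09; payment $359.00; balance $1,539.09
Payment period 9: opening $1,539.09; payment $359.00; balance $1,180.09

$1,180.09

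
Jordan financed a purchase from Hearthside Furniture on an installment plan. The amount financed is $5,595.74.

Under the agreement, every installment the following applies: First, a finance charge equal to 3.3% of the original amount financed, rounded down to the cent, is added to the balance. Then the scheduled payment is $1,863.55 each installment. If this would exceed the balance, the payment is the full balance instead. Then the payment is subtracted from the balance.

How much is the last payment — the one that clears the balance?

# | Opening | Interest | Payment | End bal
1 | $5,595.74 | $184.65 | $1,863.55 | $3,916.84
2 | $3,916.84 | $184.65 | $1,863.55 | $2,237.94
3 | $2,237.94 | $184.65 | $1,863.55 | $559.04
4 | $559.04 | $184.65 | $743.69 | $0.00

$743.69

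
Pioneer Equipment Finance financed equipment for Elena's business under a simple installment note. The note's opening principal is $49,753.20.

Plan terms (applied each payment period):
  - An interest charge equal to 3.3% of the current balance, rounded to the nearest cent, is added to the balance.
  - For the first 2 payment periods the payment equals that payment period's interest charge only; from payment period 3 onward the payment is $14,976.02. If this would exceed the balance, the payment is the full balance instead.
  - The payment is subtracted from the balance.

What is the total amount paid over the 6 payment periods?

# | Opening | Interest | Payment | End bal
1 | $49,753.20 | $1,641.86 | $1,641.86 | $49,753.20
2 | $49,753.20 | $1,641.86 | $1,641.86 | $49,753.20
3 | $49,753.20 | $1,641.86 | $14,976.02 | $36,419.04
4 | $36,419.04 | $1,201.83 | $14,976.02 | $22,644.85
5 | $22,644.85 | $747.28 | $14,976.02 | $8,416.11
6 | $8,416.11 | $277.73 | $8,693.84 | $0.00
Total paid: $56,905.62

$56,905.62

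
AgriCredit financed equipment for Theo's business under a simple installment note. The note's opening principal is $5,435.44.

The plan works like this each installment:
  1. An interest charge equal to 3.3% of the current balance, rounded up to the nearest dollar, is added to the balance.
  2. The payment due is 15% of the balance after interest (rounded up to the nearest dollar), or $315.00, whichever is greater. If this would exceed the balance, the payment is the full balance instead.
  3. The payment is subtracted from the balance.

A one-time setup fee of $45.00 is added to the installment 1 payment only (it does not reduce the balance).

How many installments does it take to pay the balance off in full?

15

# | Opening | Interest | Payment | Fee | End bal
1 | $5,435.44 | $180.00 | $843.00 | $45.00 | $4,772.44
2 | $4,772.44 | $158.00 | $740.00 | — | $4,190.44
3 | $4,190.44 | $139.00 | $650.00 | — | $3,679.44
4 | $3,679.44 | $122.00 | $571.00 | — | $3,230.44
5 | $3,230.44 | $107.00 | $501.00 | — | $2,836.44
6 | $2,836.44 | $94.00 | $440.00 | — | $2,490.44
7 | $2,490.44 | $83.00 | $387.00 | — | $2,186.44
8 | $2,186.44 | $73.00 | $339.00 | — | $1,920.44
9 | $1,920.44 | $64.00 | $315.00 | — | $1,669.44
10 | $1,669.44 | $56.00 | $315.00 | — | $1,410.44
11 | $1,410.44 | $47.00 | $315.00 | — | $1,142.44
12 | $1,142.44 | $38.00 | $315.00 | — | $865.44
13 | $865.44 | $29.00 | $315.00 | — | $579.44
14 | $579.44 | $20.00 | $315.00 | — | $284.44
15 | $284.44 | $10.00 | $294.44 | — | $0.00
Balance reaches $0.00 in installment 15.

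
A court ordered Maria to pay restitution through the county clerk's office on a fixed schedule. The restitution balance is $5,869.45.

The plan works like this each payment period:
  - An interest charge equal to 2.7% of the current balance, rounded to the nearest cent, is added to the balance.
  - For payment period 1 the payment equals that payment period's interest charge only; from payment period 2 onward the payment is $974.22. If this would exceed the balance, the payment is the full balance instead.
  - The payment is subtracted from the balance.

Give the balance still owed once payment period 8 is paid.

# | Opening | Interest | Payment | End bal
1 | $5,869.45 | $158.48 | $158.48 | $5,869.45
2 | $5,869.45 | $158.48 | $974.22 | $5,053.71
3 | $5,053.71 | $136.45 | $974.22 | $4,215.94
4 | $4,215.94 | $113.83 | $974.22 | $3,355.55
5 | $3,355.55 | $90.60 | $974.22 | $2,471.93
6 | $2,471.93 | $66.74 | $974.22 | $1,564.45
7 | $1,564.45 | $42.24 | $974.22 | $632.47
8 | $632.47 | $17.08 | $649.55 | $0.00

$0.00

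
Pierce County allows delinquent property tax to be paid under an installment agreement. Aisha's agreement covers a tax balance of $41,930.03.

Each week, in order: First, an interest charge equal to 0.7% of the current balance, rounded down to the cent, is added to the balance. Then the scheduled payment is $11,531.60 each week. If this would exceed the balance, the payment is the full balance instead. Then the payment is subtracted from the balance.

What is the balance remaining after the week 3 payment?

$7,979.20

Week 1: $41,930.03 +$293.51 interest = $42,223.54; pay $11,531.60 → $30,691.94
Week 2: $30,691.94 +$214.84 interest = $30,906.78; pay $11,531.60 → $19,375.18
Week 3: $19,375.18 +$135.62 interest = $19,510.80; pay $11,531.60 → $7,979.20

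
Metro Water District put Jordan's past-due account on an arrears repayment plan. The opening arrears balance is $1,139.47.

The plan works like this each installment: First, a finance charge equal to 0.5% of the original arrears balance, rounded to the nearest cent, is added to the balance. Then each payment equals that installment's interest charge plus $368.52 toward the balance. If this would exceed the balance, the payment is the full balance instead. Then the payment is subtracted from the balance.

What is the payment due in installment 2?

# | Opening | Interest | Payment | End bal
1 | $1,139.47 | $5.70 | $374.22 | $770.95
2 | $770.95 | $5.70 | $374.22 | $402.43

$374.22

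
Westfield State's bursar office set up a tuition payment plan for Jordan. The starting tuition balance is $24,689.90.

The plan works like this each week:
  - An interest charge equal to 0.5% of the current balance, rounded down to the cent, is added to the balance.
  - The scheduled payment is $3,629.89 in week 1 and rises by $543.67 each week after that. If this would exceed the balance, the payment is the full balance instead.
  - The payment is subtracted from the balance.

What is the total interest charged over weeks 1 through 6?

$421.34

# | Opening | Interest | Payment | End bal
1 | $24,689.90 | $123.44 | $3,629.89 | $21,183.45
2 | $21,183.45 | $105.91 | $4,173.56 | $17,115.80
3 | $17,115.80 | $85.57 | $4,717.23 | $12,484.14
4 | $12,484.14 | $62.42 | $5,260.90 | $7,285.66
5 | $7,285.66 | $36.42 | $5,804.57 | $1,517.51
6 | $1,517.51 | $7.58 | $1,525.09 | $0.00
Total interest: $123.44 + $105.91 + $85.57 + $62.42 + $36.42 + $7.58 = $421.34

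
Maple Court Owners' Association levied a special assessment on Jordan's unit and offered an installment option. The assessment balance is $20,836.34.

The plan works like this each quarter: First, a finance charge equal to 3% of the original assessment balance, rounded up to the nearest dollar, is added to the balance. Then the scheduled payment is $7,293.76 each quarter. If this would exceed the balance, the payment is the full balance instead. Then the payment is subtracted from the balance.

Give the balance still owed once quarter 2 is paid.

$7,500.82

Quarter 1: $20,836.34 +$626.00 interest = $21,462.34; pay $7,293.76 → $14,168.58
Quarter 2: $14,168.58 +$626.00 interest = $14,794.58; pay $7,293.76 → $7,500.82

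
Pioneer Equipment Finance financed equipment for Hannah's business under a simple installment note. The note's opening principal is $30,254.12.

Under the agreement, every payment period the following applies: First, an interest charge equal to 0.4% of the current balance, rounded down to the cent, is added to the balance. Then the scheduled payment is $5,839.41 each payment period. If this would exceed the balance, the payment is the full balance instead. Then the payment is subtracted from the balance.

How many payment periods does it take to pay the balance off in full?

6

Payment period 1: $30,254.12 +$121.01 interest = $30,375.13; pay $5,839.41 → $24,535.72
Payment period 2: $24,535.72 +$98.14 interest = $24,633.86; pay $5,839.41 → $18,794.45
Payment period 3: $18,794.45 +$75.17 interest = $18,869.62; pay $5,839.41 → $13,030.21
Payment period 4: $13,030.21 +$52.12 interest = $13,082.33; pay $5,839.41 → $7,242.92
Payment period 5: $7,242.92 +$28.97 interest = $7,271.89; pay $5,839.41 → $1,432.48
Payment period 6: $1,432.48 +$5.72 interest = $1,438.20; pay $1,438.20 → $0.00
Balance reaches $0.00 in payment period 6.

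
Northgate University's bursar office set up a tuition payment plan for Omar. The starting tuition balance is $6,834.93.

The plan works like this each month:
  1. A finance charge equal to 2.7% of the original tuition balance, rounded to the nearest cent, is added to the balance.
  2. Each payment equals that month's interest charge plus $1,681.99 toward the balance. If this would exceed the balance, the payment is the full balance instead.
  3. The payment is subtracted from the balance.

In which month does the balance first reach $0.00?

5

Month 1: opening $6,834.93; interest $184.54 → $7,019.47; payment $1,866.53; balance $5,152.94
Month 2: opening $5,152.94; interest $184.54 → $5,337.48; payment $1,866.53; balance $3,470.95
Month 3: opening $3,470.95; interest $184.54 → $3,655.49; payment $1,866.53; balance $1,788.96
Month 4: opening $1,788.96; interest $184.54 → $1,973.50; payment $1,866.53; balance $106.97
Month 5: opening $106.97; interest $184.54 → $291.51; payment $291.51; balance $0.00
Balance reaches $0.00 in month 5.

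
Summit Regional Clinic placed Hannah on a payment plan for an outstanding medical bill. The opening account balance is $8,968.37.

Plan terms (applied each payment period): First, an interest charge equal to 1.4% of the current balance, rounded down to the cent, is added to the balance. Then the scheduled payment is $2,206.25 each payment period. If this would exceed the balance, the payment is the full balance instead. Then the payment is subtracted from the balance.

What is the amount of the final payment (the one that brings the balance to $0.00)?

Payment period 1: opening $8,968.37; interest $125.55 → $9,093.92; payment $2,206.25; balance $6,887.67
Payment period 2: opening $6,887.67; interest $96.42 → $6,984.09; payment $2,206.25; balance $4,777.84
Payment period 3: opening $4,777.84; interest $66.88 → $4,844.72; payment $2,206.25; balance $2,638.47
Payment period 4: opening $2,638.47; interest $36.93 → $2,675.40; payment $2,206.25; balance $469.15
Payment period 5: opening $469.15; interest $6.56 → $475.71; payment $475.71; balance $0.00

$475.71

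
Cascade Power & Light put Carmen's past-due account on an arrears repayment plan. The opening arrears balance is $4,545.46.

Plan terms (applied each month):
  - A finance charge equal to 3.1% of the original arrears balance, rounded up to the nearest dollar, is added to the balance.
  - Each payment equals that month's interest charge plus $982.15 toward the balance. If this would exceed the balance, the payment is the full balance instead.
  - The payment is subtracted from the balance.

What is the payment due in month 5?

Month 1: $4,545.46 +$141.00 interest = $4,686.46; pay $1,123.15 → $3,563.31
Month 2: $3,563.31 +$141.00 interest = $3,704.31; pay $1,123.15 → $2,581.16
Month 3: $2,581.16 +$141.00 interest = $2,722.16; pay $1,123.15 → $1,599.01
Month 4: $1,599.01 +$141.00 interest = $1,740.01; pay $1,123.15 → $616.86
Month 5: $616.86 +$141.00 interest = $757.86; pay $757.86 → $0.00

$757.86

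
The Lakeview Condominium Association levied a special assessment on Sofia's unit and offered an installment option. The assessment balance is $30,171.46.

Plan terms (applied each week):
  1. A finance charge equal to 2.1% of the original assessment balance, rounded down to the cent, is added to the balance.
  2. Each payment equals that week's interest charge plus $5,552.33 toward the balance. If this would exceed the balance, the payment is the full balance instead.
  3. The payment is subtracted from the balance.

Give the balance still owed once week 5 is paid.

# | Opening | Interest | Payment | End bal
1 | $30,171.46 | $633.60 | $6,185.93 | $24,619.13
2 | $24,619.13 | $633.60 | $6,185.93 | $19,066.80
3 | $19,066.80 | $633.60 | $6,185.93 | $13,514.47
4 | $13,514.47 | $633.60 | $6,185.93 | $7,962.14
5 | $7,962.14 | $633.60 | $6,185.93 | $2,409.81

$2,409.81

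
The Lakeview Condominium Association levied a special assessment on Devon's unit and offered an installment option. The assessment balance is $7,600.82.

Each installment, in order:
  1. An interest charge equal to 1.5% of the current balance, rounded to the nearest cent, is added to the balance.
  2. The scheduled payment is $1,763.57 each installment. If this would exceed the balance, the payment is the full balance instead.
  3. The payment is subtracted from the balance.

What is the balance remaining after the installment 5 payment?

Installment 1: opening $7,600.82; interest $114.01 → $7,714.83; payment $1,763.57; balance $5,951.26
Installment 2: opening $5,951.26; interest $89.27 → $6,040.53; payment $1,763.57; balance $4,276.96
Installment 3: opening $4,276.96; interest $64.15 → $4,341.11; payment $1,763.57; balance $2,577.54
Installment 4: opening $2,577.54; interest $38.66 → $2,616.20; payment $1,763.57; balance $852.63
Installment 5: opening $852.63; interest $12.79 → $865.42; payment $865.42; balance $0.00

$0.00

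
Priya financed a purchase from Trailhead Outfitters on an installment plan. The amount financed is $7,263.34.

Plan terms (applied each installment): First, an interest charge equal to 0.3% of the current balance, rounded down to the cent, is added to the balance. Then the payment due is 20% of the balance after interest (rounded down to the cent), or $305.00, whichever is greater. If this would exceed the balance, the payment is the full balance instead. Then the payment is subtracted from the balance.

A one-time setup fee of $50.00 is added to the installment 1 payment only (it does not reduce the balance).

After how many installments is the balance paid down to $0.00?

13

Installment 1: opening $7,263.34; interest $21.79 → $7,285.13; payment $1,457.02 (+ $50.00 fee); balance $5,828.11
Installment 2: opening $5,828.11; interest $17.48 → $5,845.59; payment $1,169.11; balance $4,676.48
Installment 3: opening $4,676.48; interest $14.02 → $4,690.50; payment $938.10; balance $3,752.40
Installment 4: opening $3,752.40; interest $11.25 → $3,763.65; payment $752.73; balance $3,010.92
Installment 5: opening $3,010.92; interest $9.03 → $3,019.95; payment $603.99; balance $2,415.96
Installment 6: opening $2,415.96; interest $7.24 → $2,423.20; payment $484.64; balance $1,938.56
Installment 7: opening $1,938.56; interest $5.81 → $1,944.37; payment $388.87; balance $1,555.50
Installment 8: opening $1,555.50; interest $4.66 → $1,560.16; payment $312.03; balance $1,248.13
Installment 9: opening $1,248.13; interest $3.74 → $1,251.87; payment $305.00; balance $946.87
Installment 10: opening $946.87; interest $2.84 → $949.71; payment $305.00; balance $644.71
Installment 11: opening $644.71; interest $1.93 → $646.64; payment $305.00; balance $341.64
Installment 12: opening $341.64; interest $1.02 → $342.66; payment $305.00; balance $37.66
Installment 13: opening $37.66; interest $0.11 → $37.77; payment $37.77; balance $0.00
Balance reaches $0.00 in installment 13.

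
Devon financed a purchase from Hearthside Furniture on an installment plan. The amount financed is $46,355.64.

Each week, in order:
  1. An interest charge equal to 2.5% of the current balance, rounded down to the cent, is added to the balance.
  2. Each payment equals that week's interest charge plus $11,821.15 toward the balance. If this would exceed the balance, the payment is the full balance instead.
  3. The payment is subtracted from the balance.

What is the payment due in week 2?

$12,684.51

# | Opening | Interest | Payment | End bal
1 | $46,355.64 | $1,158.89 | $12,980.04 | $34,534.49
2 | $34,534.49 | $863.36 | $12,684.51 | $22,713.34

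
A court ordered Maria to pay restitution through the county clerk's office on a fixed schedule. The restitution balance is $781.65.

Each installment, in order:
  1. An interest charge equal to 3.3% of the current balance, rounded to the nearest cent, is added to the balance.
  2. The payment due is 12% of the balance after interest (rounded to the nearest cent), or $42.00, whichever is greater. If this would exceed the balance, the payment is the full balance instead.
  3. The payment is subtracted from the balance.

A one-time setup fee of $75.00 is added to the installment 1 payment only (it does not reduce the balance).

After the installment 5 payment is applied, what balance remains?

$485.21

Installment 1: $781.65 +$25.79 interest = $807.44; pay $96.89 (+ $75.00 fee) → $710.55
Installment 2: $710.55 +$23.45 interest = $734.00; pay $88.08 → $645.92
Installment 3: $645.92 +$21.32 interest = $667.24; pay $80.07 → $587.17
Installment 4: $587.17 +$19.38 interest = $606.55; pay $72.79 → $533.76
Installment 5: $533.76 +$17.61 interest = $551.37; pay $66.16 → $485.21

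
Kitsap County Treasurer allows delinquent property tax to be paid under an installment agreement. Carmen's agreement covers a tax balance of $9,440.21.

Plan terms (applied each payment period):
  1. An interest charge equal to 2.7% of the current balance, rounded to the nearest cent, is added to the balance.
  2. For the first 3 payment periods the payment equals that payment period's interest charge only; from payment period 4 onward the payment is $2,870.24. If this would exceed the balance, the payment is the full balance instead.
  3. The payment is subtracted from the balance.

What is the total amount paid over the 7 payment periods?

Payment period 1: $9,440.21 +$254.89 interest = $9,695.10; pay $254.89 → $9,440.21
Payment period 2: $9,440.21 +$254.89 interest = $9,695.10; pay $254.89 → $9,440.21
Payment period 3: $9,440.21 +$254.89 interest = $9,695.10; pay $254.89 → $9,440.21
Payment period 4: $9,440.21 +$254.89 interest = $9,695.10; pay $2,870.24 → $6,824.86
Payment period 5: $6,824.86 +$184.27 interest = $7,009.13; pay $2,870.24 → $4,138.89
Payment period 6: $4,138.89 +$111.75 interest = $4,250.64; pay $2,870.24 → $1,380.40
Payment period 7: $1,380.40 +$37.27 interest = $1,417.67; pay $1,417.67 → $0.00
Total paid: $10,793.06

$10,793.06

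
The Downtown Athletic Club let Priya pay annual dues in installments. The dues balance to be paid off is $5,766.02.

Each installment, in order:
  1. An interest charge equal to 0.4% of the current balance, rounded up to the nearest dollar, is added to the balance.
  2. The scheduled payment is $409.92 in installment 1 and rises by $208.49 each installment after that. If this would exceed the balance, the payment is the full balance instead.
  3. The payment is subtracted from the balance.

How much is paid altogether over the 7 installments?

Installment 1: opening $5,766.02; interest $24.00 → $5,790.02; payment $409.92; balance $5,380.10
Installment 2: opening $5,380.10; interest $22.00 → $5,402.10; payment $618.41; balance $4,783.69
Installment 3: opening $4,783.69; interest $20.00 → $4,803.69; payment $826.90; balance $3,976.79
Installment 4: opening $3,976.79; interest $16.00 → $3,992.79; payment $1,035.39; balance $2,957.40
Installment 5: opening $2,957.40; interest $12.00 → $2,969.40; payment $1,243.88; balance $1,725.52
Installment 6: opening $1,725.52; interest $7.00 → $1,732.52; payment $1,452.37; balance $280.15
Installment 7: opening $280.15; interest $2.00 → $282.15; payment $282.15; balance $0.00
Total paid: $5,869.02

$5,869.02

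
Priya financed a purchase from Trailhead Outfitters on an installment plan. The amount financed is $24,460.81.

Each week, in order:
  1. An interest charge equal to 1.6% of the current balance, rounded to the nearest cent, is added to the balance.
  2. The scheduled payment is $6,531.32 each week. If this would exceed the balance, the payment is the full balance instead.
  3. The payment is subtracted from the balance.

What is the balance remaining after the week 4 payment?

$0.00

Week 1: opening $24,460.81; interest $391.37 → $24,852.18; payment $6,531.32; balance $18,320.86
Week 2: opening $18,320.86; interest $293.13 → $18,613.99; payment $6,531.32; balance $12,082.67
Week 3: opening $12,082.67; interest $193.32 → $12,275.99; payment $6,531.32; balance $5,744.67
Week 4: opening $5,744.67; interest $91.91 → $5,836.58; payment $5,836.58; balance $0.00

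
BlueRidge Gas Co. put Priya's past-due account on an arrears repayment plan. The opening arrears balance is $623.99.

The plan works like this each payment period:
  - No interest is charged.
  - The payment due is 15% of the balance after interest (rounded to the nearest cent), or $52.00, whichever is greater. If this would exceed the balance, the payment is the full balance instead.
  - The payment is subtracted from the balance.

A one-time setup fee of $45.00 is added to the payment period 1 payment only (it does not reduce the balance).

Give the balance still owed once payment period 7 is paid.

Payment period 1: opening $623.99; payment $93.60 (+ $45.00 fee); balance $530.39
Payment period 2: opening $530.39; payment $79.56; balance $450.83
Payment period 3: opening $450.83; payment $67.62; balance $383.21
Payment period 4: opening $383.21; payment $57.48; balance $325.73
Payment period 5: opening $325.73; payment $52.00; balance $273.73
Payment period 6: opening $273.73; payment $52.00; balance $221.73
Payment period 7: opening $221.73; payment $52.00; balance $169.73

$169.73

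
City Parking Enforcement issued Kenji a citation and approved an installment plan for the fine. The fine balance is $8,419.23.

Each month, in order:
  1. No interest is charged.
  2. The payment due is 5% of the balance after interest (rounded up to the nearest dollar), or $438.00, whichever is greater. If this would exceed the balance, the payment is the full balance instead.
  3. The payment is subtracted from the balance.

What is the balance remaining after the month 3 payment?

# | Opening | Payment | End bal
1 | $8,419.23 | $438.00 | $7,981.23
2 | $7,981.23 | $438.00 | $7,543.23
3 | $7,543.23 | $438.00 | $7,105.23

$7,105.23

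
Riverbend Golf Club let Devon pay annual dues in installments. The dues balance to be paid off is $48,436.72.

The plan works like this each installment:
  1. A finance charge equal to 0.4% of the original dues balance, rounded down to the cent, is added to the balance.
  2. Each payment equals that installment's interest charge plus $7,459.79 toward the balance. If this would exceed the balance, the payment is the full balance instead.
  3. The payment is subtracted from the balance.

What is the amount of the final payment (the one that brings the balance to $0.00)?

$3,871.72

# | Opening | Interest | Payment | End bal
1 | $48,436.72 | $193.74 | $7,653.53 | $40,976.93
2 | $40,976.93 | $193.74 | $7,653.53 | $33,517.14
3 | $33,517.14 | $193.74 | $7,653.53 | $26,057.35
4 | $26,057.35 | $193.74 | $7,653.53 | $18,597.56
5 | $18,597.56 | $193.74 | $7,653.53 | $11,137.77
6 | $11,137.77 | $193.74 | $7,653.53 | $3,677.98
7 | $3,677.98 | $193.74 | $3,871.72 | $0.00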